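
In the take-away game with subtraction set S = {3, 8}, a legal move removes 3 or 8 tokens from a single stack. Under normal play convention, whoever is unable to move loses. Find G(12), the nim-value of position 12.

0

n :  0  1  2  3  4  5  6  7  8  9 10 11 12
G :  0  0  0  1  1  1  0  0  2  1  1  0  0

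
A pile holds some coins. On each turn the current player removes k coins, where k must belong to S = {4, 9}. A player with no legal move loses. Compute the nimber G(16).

0

n :  0  1  2  3  4  5  6  7  8  9 10 11 12 13 14 15 16
G :  0  0  0  0  1  1  1  1  0  2  2  2  1  0  0  0  0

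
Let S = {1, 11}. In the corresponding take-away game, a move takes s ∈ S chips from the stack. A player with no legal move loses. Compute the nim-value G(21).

1

G(0) = 0
G(1) = mex{0} = 1
G(2) = mex{1} = 0
G(3) = mex{0} = 1
G(4) = mex{1} = 0
G(5) = mex{0} = 1
G(6) = mex{1} = 0
G(7) = mex{0} = 1
G(8) = mex{1} = 0
G(9) = mex{0} = 1
G(10) = mex{1} = 0
G(11) = mex{0,0} = 1
G(12) = mex{1,1} = 0
G(13) = mex{0,0} = 1
G(14) = mex{1,1} = 0
G(15) = mex{0,0} = 1
G(16) = mex{1,1} = 0
G(17) = mex{0,0} = 1
G(18) = mex{1,1} = 0
G(19) = mex{0,0} = 1
G(20) = mex{1,1} = 0
G(21) = mex{0,0} = 1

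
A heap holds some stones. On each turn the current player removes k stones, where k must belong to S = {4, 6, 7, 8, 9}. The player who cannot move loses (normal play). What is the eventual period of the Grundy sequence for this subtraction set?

13

n :  0  1  2  3  4  5  6  7  8  9 10 11 12 13 14 15 16 17 18 19 20 21 22 23 24 25 26 27
G :  0  0  0  0  1  1  1  1  2  2  2  2  3  0  0  0  0  1  1  1  1  2  2  2  2  3  0  0
G(n+13) = G(n) holds for n = 0,…,8 (a full window of length max(S) = 9), so the sequence is purely periodic with period 13.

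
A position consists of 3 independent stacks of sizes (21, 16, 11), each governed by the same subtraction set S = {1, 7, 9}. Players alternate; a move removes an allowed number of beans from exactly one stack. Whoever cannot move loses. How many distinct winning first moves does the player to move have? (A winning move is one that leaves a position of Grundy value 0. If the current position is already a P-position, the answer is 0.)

All stacks use S = {1, 7, 9}:
n :  0  1  2  3  4  5  6  7  8  9 10 11 12 13 14 15 16 17 18 19 20 21
G :  0  1  0  1  0  1  0  1  0  1  0  1  0  1  0  1  0  1  0  1  0  1
Stack A: G(21) = 1.
Stack B: G(16) = 0.
Stack C: G(11) = 1.
Combined Grundy value = 1 ⊕ 0 ⊕ 1 = 0.
A winning move leaves total XOR = 0, i.e. changes one component's Grundy value g to g ⊕ X where X is the current total.
Stack A: target g' = 1⊕0 = 1, but every legal move changes the Grundy value (mex property), so 0 moves.
Stack B: target g' = 0⊕0 = 0, but every legal move changes the Grundy value (mex property), so 0 moves.
Stack C: target g' = 1⊕0 = 1, but every legal move changes the Grundy value (mex property), so 0 moves.

0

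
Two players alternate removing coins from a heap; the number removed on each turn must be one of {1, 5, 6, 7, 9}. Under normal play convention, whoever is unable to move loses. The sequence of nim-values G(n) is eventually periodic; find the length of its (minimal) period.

12

n :  0  1  2  3  4  5  6  7  8  9 10 11 12 13 14 15 16 17 18 19 20 21 22 23 24 25
G :  0  1  0  1  0  1  2  3  2  3  2  3  0  1  0  1  0  1  2  3  2  3  2  3  0  1
G(n+12) = G(n) holds for n = 0,…,8 (a full window of length max(S) = 9), so the sequence is purely periodic with period 12.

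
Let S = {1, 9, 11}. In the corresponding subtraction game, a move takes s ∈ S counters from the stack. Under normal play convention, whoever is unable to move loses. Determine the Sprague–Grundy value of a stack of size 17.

n :  0  1  2  3  4  5  6  7  8  9 10 11 12 13 14 15 16 17
G :  0  1  0  1  0  1  0  1  0  1  0  1  0  1  0  1  0  1

1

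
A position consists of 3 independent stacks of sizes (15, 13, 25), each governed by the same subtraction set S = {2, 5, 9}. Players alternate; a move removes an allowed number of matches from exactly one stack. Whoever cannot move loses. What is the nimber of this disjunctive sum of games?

All stacks use S = {2, 5, 9}:
G(0) = 0
G(1) = mex{} = 0
G(2) = mex{0} = 1
G(3) = mex{0} = 1
G(4) = mex{1} = 0
G(5) = mex{1,0} = 2
G(6) = mex{0,0} = 1
G(7) = mex{2,1} = 0
G(8) = mex{1,1} = 0
G(9) = mex{0,0,0} = 1
G(10) = mex{0,2,0} = 1
G(11) = mex{1,1,1} = 0
G(12) = mex{1,0,1} = 2
G(13) = mex{0,0,0} = 1
G(14) = mex{2,1,2} = 0
G(15) = mex{1,1,1} = 0
G(16) = mex{0,0,0} = 1
G(17) = mex{0,2,0} = 1
G(18) = mex{1,1,1} = 0
G(19) = mex{1,0,1} = 2
G(20) = mex{0,0,0} = 1
G(21) = mex{2,1,2} = 0
G(22) = mex{1,1,1} = 0
G(23) = mex{0,0,0} = 1
G(24) = mex{0,2,0} = 1
G(25) = mex{1,1,1} = 0
Stack A: G(15) = 0.
Stack B: G(13) = 1.
Stack C: G(25) = 0.
Combined Grundy value = 0 ⊕ 1 ⊕ 0 = 1.

1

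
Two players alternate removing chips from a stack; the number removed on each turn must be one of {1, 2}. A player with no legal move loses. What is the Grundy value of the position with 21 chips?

G(0) = 0
G(1) = mex{0} = 1
G(2) = mex{1,0} = 2
G(3) = mex{2,1} = 0
G(4) = mex{0,2} = 1
G(5) = mex{1,0} = 2
G(6) = mex{2,1} = 0
G(7) = mex{0,2} = 1
G(8) = mex{1,0} = 2
G(9) = mex{2,1} = 0
G(10) = mex{0,2} = 1
G(11) = mex{1,0} = 2
G(12) = mex{2,1} = 0
G(13) = mex{0,2} = 1
G(14) = mex{1,0} = 2
G(15) = mex{2,1} = 0
G(16) = mex{0,2} = 1
G(17) = mex{1,0} = 2
G(18) = mex{2,1} = 0
G(19) = mex{0,2} = 1
G(20) = mex{1,0} = 2
G(21) = mex{2,1} = 0

0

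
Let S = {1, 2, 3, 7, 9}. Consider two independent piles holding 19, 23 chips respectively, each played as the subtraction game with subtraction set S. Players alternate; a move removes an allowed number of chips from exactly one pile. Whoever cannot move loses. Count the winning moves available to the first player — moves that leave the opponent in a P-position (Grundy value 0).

All piles use S = {1, 2, 3, 7, 9}:
G(0) = 0
G(1) = mex{0} = 1
G(2) = mex{1,0} = 2
G(3) = mex{2,1,0} = 3
G(4) = mex{3,2,1} = 0
G(5) = mex{0,3,2} = 1
G(6) = mex{1,0,3} = 2
G(7) = mex{2,1,0,0} = 3
G(8) = mex{3,2,1,1} = 0
G(9) = mex{0,3,2,2,0} = 1
G(10) = mex{1,0,3,3,1} = 2
G(11) = mex{2,1,0,0,2} = 3
G(12) = mex{3,2,1,1,3} = 0
G(13) = mex{0,3,2,2,0} = 1
G(14) = mex{1,0,3,3,1} = 2
G(15) = mex{2,1,0,0,2} = 3
G(16) = mex{3,2,1,1,3} = 0
G(17) = mex{0,3,2,2,0} = 1
G(18) = mex{1,0,3,3,1} = 2
G(19) = mex{2,1,0,0,2} = 3
G(20) = mex{3,2,1,1,3} = 0
G(21) = mex{0,3,2,2,0} = 1
G(22) = mex{1,0,3,3,1} = 2
G(23) = mex{2,1,0,0,2} = 3
Pile A: G(19) = 3.
Pile B: G(23) = 3.
Combined Grundy value = 3 ⊕ 3 = 0.
A winning move leaves total XOR = 0, i.e. changes one component's Grundy value g to g ⊕ X where X is the current total.
Pile A: target g' = 3⊕0 = 3, but every legal move changes the Grundy value (mex property), so 0 moves.
Pile B: target g' = 3⊕0 = 3, but every legal move changes the Grundy value (mex property), so 0 moves.

0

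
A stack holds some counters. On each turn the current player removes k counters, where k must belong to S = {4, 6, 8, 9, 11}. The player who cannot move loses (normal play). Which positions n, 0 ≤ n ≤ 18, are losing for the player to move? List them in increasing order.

0, 1, 2, 3, 15, 16, 17, 18

n :  0  1  2  3  4  5  6  7  8  9 10 11 12 13 14 15 16 17 18
G :  0  0  0  0  1  1  1  1  2  2  2  2  3  3  3  0  0  0  0
P-positions are exactly the n with G(n) = 0.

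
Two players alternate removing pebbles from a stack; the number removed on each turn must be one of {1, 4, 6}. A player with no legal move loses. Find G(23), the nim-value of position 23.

1

G(0) = 0
G(1) = mex{0} = 1
G(2) = mex{1} = 0
G(3) = mex{0} = 1
G(4) = mex{1,0} = 2
G(5) = mex{2,1} = 0
G(6) = mex{0,0,0} = 1
G(7) = mex{1,1,1} = 0
G(8) = mex{0,2,0} = 1
G(9) = mex{1,0,1} = 2
G(10) = mex{2,1,2} = 0
G(11) = mex{0,0,0} = 1
G(12) = mex{1,1,1} = 0
G(13) = mex{0,2,0} = 1
G(14) = mex{1,0,1} = 2
G(15) = mex{2,1,2} = 0
G(16) = mex{0,0,0} = 1
G(17) = mex{1,1,1} = 0
G(18) = mex{0,2,0} = 1
G(19) = mex{1,0,1} = 2
G(20) = mex{2,1,2} = 0
G(21) = mex{0,0,0} = 1
G(22) = mex{1,1,1} = 0
G(23) = mex{0,2,0} = 1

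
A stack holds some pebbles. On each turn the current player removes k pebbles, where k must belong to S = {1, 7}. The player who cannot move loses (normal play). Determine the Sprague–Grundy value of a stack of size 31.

1

G(0) = 0
G(1) = mex{0} = 1
G(2) = mex{1} = 0
G(3) = mex{0} = 1
G(4) = mex{1} = 0
G(5) = mex{0} = 1
G(6) = mex{1} = 0
G(7) = mex{0,0} = 1
G(8) = mex{1,1} = 0
G(9) = mex{0,0} = 1
G(10) = mex{1,1} = 0
G(11) = mex{0,0} = 1
G(12) = mex{1,1} = 0
G(13) = mex{0,0} = 1
G(14) = mex{1,1} = 0
G(15) = mex{0,0} = 1
G(16) = mex{1,1} = 0
G(17) = mex{0,0} = 1
G(18) = mex{1,1} = 0
G(19) = mex{0,0} = 1
G(20) = mex{1,1} = 0
G(21) = mex{0,0} = 1
G(22) = mex{1,1} = 0
G(23) = mex{0,0} = 1
G(24) = mex{1,1} = 0
G(25) = mex{0,0} = 1
G(26) = mex{1,1} = 0
G(27) = mex{0,0} = 1
G(28) = mex{1,1} = 0
G(29) = mex{0,0} = 1
G(30) = mex{1,1} = 0
G(31) = mex{0,0} = 1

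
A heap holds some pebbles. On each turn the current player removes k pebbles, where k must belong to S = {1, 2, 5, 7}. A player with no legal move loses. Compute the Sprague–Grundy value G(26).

n :  0  1  2  3  4  5  6  7  8  9 10 11 12 13 14 15 16 17 18 19 20 21 22 23 24 25 26
G :  0  1  2  0  1  2  0  1  2  0  1  2  0  1  2  0  1  2  0  1  2  0  1  2  0  1  2

2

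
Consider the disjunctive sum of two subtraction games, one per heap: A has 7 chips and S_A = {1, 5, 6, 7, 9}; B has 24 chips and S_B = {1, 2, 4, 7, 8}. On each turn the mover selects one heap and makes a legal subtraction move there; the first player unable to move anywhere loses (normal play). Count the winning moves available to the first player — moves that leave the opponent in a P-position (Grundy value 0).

Heap A, S = {1, 5, 6, 7, 9}:
n : 0 1 2 3 4 5 6 7
G : 0 1 0 1 0 1 2 3
G_A(7) = 3.
Heap B, S = {1, 2, 4, 7, 8}:
n :  0  1  2  3  4  5  6  7  8  9 10 11 12 13 14 15 16 17 18 19 20 21 22 23 24
G :  0  1  2  0  1  2  0  1  2  0  1  2  0  1  2  0  1  2  0  1  2  0  1  2  0
G_B(24) = 0.
Combined Grundy value = 3 ⊕ 0 = 3.
A winning move leaves total XOR = 0, i.e. changes one component's Grundy value g to g ⊕ X where X is the current total.
Heap A: need g' = 3⊕3 = 0. Options: 7−1→G=2, 7−5→G=0, 7−6→G=1, 7−7→G=0. Hits: 2.
Heap B: need g' = 0⊕3 = 3. Options: 24−1→G=2, 24−2→G=1, 24−4→G=2, 24−7→G=2, 24−8→G=1. Hits: 0.

2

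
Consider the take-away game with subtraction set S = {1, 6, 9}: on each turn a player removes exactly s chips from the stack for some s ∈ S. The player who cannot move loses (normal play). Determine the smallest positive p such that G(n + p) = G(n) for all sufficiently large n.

5

n :  0  1  2  3  4  5  6  7  8  9 10 11 12 13 14 15 16 17 18 19 20 21 22 23 24 25 26
G :  0  1  0  1  0  1  2  0  1  2  3  2  0  1  0  1  2  0  1  0  1  2  0  1  0  1  2
From n = 11 onward G(n+5) = G(n); since this holds over max(S) = 9 consecutive positions the period is 5 (pre-period 11).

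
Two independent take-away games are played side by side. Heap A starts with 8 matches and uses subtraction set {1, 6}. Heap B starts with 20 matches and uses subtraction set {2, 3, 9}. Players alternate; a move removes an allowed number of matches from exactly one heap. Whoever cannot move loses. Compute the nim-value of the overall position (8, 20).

Heap A, S = {1, 6}:
G(0) = 0
G(1) = mex{0} = 1
G(2) = mex{1} = 0
G(3) = mex{0} = 1
G(4) = mex{1} = 0
G(5) = mex{0} = 1
G(6) = mex{1,0} = 2
G(7) = mex{2,1} = 0
G(8) = mex{0,0} = 1
G_A(8) = 1.
Heap B, S = {2, 3, 9}:
n :  0  1  2  3  4  5  6  7  8  9 10 11 12 13 14 15 16 17 18 19 20
G :  0  0  1  1  2  0  0  1  1  2  2  0  0  1  1  2  0  0  1  1  2
G_B(20) = 2.
Combined Grundy value = 1 ⊕ 2 = 3.

3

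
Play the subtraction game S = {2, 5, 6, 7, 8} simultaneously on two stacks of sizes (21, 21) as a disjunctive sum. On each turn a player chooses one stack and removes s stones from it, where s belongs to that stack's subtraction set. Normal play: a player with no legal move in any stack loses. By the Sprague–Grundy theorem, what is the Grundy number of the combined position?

0

All stacks use S = {2, 5, 6, 7, 8}:
G(0) = 0
G(1) = mex{} = 0
G(2) = mex{0} = 1
G(3) = mex{0} = 1
G(4) = mex{1} = 0
G(5) = mex{1,0} = 2
G(6) = mex{0,0,0} = 1
G(7) = mex{2,1,0,0} = 3
G(8) = mex{1,1,1,0,0} = 2
G(9) = mex{3,0,1,1,0} = 2
G(10) = mex{2,2,0,1,1} = 3
G(11) = mex{2,1,2,0,1} = 3
G(12) = mex{3,3,1,2,0} = 4
G(13) = mex{3,2,3,1,2} = 0
G(14) = mex{4,2,2,3,1} = 0
G(15) = mex{0,3,2,2,3} = 1
G(16) = mex{0,3,3,2,2} = 1
G(17) = mex{1,4,3,3,2} = 0
G(18) = mex{1,0,4,3,3} = 2
G(19) = mex{0,0,0,4,3} = 1
G(20) = mex{2,1,0,0,4} = 3
G(21) = mex{1,1,1,0,0} = 2
Stack A: G(21) = 2.
Stack B: G(21) = 2.
Combined Grundy value = 2 ⊕ 2 = 0.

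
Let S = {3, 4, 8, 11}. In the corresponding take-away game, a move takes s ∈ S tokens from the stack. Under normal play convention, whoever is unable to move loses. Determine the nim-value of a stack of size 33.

1

G(0) = 0
G(1) = mex{} = 0
G(2) = mex{} = 0
G(3) = mex{0} = 1
G(4) = mex{0,0} = 1
G(5) = mex{0,0} = 1
G(6) = mex{1,0} = 2
G(7) = mex{1,1} = 0
G(8) = mex{1,1,0} = 2
G(9) = mex{2,1,0} = 3
G(10) = mex{0,2,0} = 1
G(11) = mex{2,0,1,0} = 3
G(12) = mex{3,2,1,0} = 4
G(13) = mex{1,3,1,0} = 2
G(14) = mex{3,1,2,1} = 0
G(15) = mex{4,3,0,1} = 2
G(16) = mex{2,4,2,1} = 0
G(17) = mex{0,2,3,2} = 1
G(18) = mex{2,0,1,0} = 3
G(19) = mex{0,2,3,2} = 1
G(20) = mex{1,0,4,3} = 2
G(21) = mex{3,1,2,1} = 0
G(22) = mex{1,3,0,3} = 2
G(23) = mex{2,1,2,4} = 0
G(24) = mex{0,2,0,2} = 1
G(25) = mex{2,0,1,0} = 3
G(26) = mex{0,2,3,2} = 1
G(27) = mex{1,0,1,0} = 2
G(28) = mex{3,1,2,1} = 0
G(29) = mex{1,3,0,3} = 2
G(30) = mex{2,1,2,1} = 0
G(31) = mex{0,2,0,2} = 1
G(32) = mex{2,0,1,0} = 3
G(33) = mex{0,2,3,2} = 1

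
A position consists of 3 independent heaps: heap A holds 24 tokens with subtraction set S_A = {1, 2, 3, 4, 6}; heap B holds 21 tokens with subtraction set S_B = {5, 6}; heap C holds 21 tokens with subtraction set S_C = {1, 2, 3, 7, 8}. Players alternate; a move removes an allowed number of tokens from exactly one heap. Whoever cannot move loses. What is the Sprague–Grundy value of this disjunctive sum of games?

Heap A, S = {1, 2, 3, 4, 6}:
n :  0  1  2  3  4  5  6  7  8  9 10 11 12 13 14 15 16 17 18 19 20 21 22 23 24
G :  0  1  2  3  4  0  1  2  3  4  0  1  2  3  4  0  1  2  3  4  0  1  2  3  4
G_A(24) = 4.
Heap B, S = {5, 6}:
n :  0  1  2  3  4  5  6  7  8  9 10 11 12 13 14 15 16 17 18 19 20 21
G :  0  0  0  0  0  1  1  1  1  1  2  0  0  0  0  0  1  1  1  1  1  2
G_B(21) = 2.
Heap C, S = {1, 2, 3, 7, 8}:
G(0) = 0
G(1) = mex{0} = 1
G(2) = mex{1,0} = 2
G(3) = mex{2,1,0} = 3
G(4) = mex{3,2,1} = 0
G(5) = mex{0,3,2} = 1
G(6) = mex{1,0,3} = 2
G(7) = mex{2,1,0,0} = 3
G(8) = mex{3,2,1,1,0} = 4
G(9) = mex{4,3,2,2,1} = 0
G(10) = mex{0,4,3,3,2} = 1
G(11) = mex{1,0,4,0,3} = 2
G(12) = mex{2,1,0,1,0} = 3
G(13) = mex{3,2,1,2,1} = 0
G(14) = mex{0,3,2,3,2} = 1
G(15) = mex{1,0,3,4,3} = 2
G(16) = mex{2,1,0,0,4} = 3
G(17) = mex{3,2,1,1,0} = 4
G(18) = mex{4,3,2,2,1} = 0
G(19) = mex{0,4,3,3,2} = 1
G(20) = mex{1,0,4,0,3} = 2
G(21) = mex{2,1,0,1,0} = 3
G_C(21) = 3.
Combined Grundy value = 4 ⊕ 2 ⊕ 3 = 5.

5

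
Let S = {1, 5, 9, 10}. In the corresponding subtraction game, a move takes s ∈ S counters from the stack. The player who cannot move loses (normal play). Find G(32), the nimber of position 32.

G(0) = 0
G(1) = mex{0} = 1
G(2) = mex{1} = 0
G(3) = mex{0} = 1
G(4) = mex{1} = 0
G(5) = mex{0,0} = 1
G(6) = mex{1,1} = 0
G(7) = mex{0,0} = 1
G(8) = mex{1,1} = 0
G(9) = mex{0,0,0} = 1
G(10) = mex{1,1,1,0} = 2
G(11) = mex{2,0,0,1} = 3
G(12) = mex{3,1,1,0} = 2
G(13) = mex{2,0,0,1} = 3
G(14) = mex{3,1,1,0} = 2
G(15) = mex{2,2,0,1} = 3
G(16) = mex{3,3,1,0} = 2
G(17) = mex{2,2,0,1} = 3
G(18) = mex{3,3,1,0} = 2
G(19) = mex{2,2,2,1} = 0
G(20) = mex{0,3,3,2} = 1
G(21) = mex{1,2,2,3} = 0
G(22) = mex{0,3,3,2} = 1
G(23) = mex{1,2,2,3} = 0
G(24) = mex{0,0,3,2} = 1
G(25) = mex{1,1,2,3} = 0
G(26) = mex{0,0,3,2} = 1
G(27) = mex{1,1,2,3} = 0
G(28) = mex{0,0,0,2} = 1
G(29) = mex{1,1,1,0} = 2
G(30) = mex{2,0,0,1} = 3
G(31) = mex{3,1,1,0} = 2
G(32) = mex{2,0,0,1} = 3

3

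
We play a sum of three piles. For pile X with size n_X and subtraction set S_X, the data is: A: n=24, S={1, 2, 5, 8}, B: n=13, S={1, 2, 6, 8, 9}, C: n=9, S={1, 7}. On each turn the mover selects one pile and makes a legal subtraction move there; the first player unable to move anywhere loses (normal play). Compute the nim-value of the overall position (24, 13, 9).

Pile A, S = {1, 2, 5, 8}:
G(0) = 0
G(1) = mex{0} = 1
G(2) = mex{1,0} = 2
G(3) = mex{2,1} = 0
G(4) = mex{0,2} = 1
G(5) = mex{1,0,0} = 2
G(6) = mex{2,1,1} = 0
G(7) = mex{0,2,2} = 1
G(8) = mex{1,0,0,0} = 2
G(9) = mex{2,1,1,1} = 0
G(10) = mex{0,2,2,2} = 1
G(11) = mex{1,0,0,0} = 2
G(12) = mex{2,1,1,1} = 0
G(13) = mex{0,2,2,2} = 1
G(14) = mex{1,0,0,0} = 2
G(15) = mex{2,1,1,1} = 0
G(16) = mex{0,2,2,2} = 1
G(17) = mex{1,0,0,0} = 2
G(18) = mex{2,1,1,1} = 0
G(19) = mex{0,2,2,2} = 1
G(20) = mex{1,0,0,0} = 2
G(21) = mex{2,1,1,1} = 0
G(22) = mex{0,2,2,2} = 1
G(23) = mex{1,0,0,0} = 2
G(24) = mex{2,1,1,1} = 0
G_A(24) = 0.
Pile B, S = {1, 2, 6, 8, 9}:
G(0) = 0
G(1) = mex{0} = 1
G(2) = mex{1,0} = 2
G(3) = mex{2,1} = 0
G(4) = mex{0,2} = 1
G(5) = mex{1,0} = 2
G(6) = mex{2,1,0} = 3
G(7) = mex{3,2,1} = 0
G(8) = mex{0,3,2,0} = 1
G(9) = mex{1,0,0,1,0} = 2
G(10) = mex{2,1,1,2,1} = 0
G(11) = mex{0,2,2,0,2} = 1
G(12) = mex{1,0,3,1,0} = 2
G(13) = mex{2,1,0,2,1} = 3
G_B(13) = 3.
Pile C, S = {1, 7}:
n : 0 1 2 3 4 5 6 7 8 9
G : 0 1 0 1 0 1 0 1 0 1
G_C(9) = 1.
Combined Grundy value = 0 ⊕ 3 ⊕ 1 = 2.

2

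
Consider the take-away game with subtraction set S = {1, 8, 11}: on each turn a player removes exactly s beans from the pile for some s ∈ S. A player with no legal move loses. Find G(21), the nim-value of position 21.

G(0) = 0
G(1) = mex{0} = 1
G(2) = mex{1} = 0
G(3) = mex{0} = 1
G(4) = mex{1} = 0
G(5) = mex{0} = 1
G(6) = mex{1} = 0
G(7) = mex{0} = 1
G(8) = mex{1,0} = 2
G(9) = mex{2,1} = 0
G(10) = mex{0,0} = 1
G(11) = mex{1,1,0} = 2
G(12) = mex{2,0,1} = 3
G(13) = mex{3,1,0} = 2
G(14) = mex{2,0,1} = 3
G(15) = mex{3,1,0} = 2
G(16) = mex{2,2,1} = 0
G(17) = mex{0,0,0} = 1
G(18) = mex{1,1,1} = 0
G(19) = mex{0,2,2} = 1
G(20) = mex{1,3,0} = 2
G(21) = mex{2,2,1} = 0

0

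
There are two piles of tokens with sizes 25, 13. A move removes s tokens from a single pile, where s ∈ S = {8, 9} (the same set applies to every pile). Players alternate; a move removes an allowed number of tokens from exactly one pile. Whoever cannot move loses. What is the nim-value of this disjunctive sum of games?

All piles use S = {8, 9}:
n :  0  1  2  3  4  5  6  7  8  9 10 11 12 13 14 15 16 17 18 19 20 21 22 23 24 25
G :  0  0  0  0  0  0  0  0  1  1  1  1  1  1  1  1  2  0  0  0  0  0  0  0  0  1
Pile A: G(25) = 1.
Pile B: G(13) = 1.
Combined Grundy value = 1 ⊕ 1 = 0.

0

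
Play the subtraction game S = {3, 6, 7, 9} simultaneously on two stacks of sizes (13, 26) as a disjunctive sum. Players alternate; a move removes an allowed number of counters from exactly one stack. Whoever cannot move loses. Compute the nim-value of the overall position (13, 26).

0

All stacks use S = {3, 6, 7, 9}:
G(0) = 0
G(1) = mex{} = 0
G(2) = mex{} = 0
G(3) = mex{0} = 1
G(4) = mex{0} = 1
G(5) = mex{0} = 1
G(6) = mex{1,0} = 2
G(7) = mex{1,0,0} = 2
G(8) = mex{1,0,0} = 2
G(9) = mex{2,1,0,0} = 3
G(10) = mex{2,1,1,0} = 3
G(11) = mex{2,1,1,0} = 3
G(12) = mex{3,2,1,1} = 0
G(13) = mex{3,2,2,1} = 0
G(14) = mex{3,2,2,1} = 0
G(15) = mex{0,3,2,2} = 1
G(16) = mex{0,3,3,2} = 1
G(17) = mex{0,3,3,2} = 1
G(18) = mex{1,0,3,3} = 2
G(19) = mex{1,0,0,3} = 2
G(20) = mex{1,0,0,3} = 2
G(21) = mex{2,1,0,0} = 3
G(22) = mex{2,1,1,0} = 3
G(23) = mex{2,1,1,0} = 3
G(24) = mex{3,2,1,1} = 0
G(25) = mex{3,2,2,1} = 0
G(26) = mex{3,2,2,1} = 0
Stack A: G(13) = 0.
Stack B: G(26) = 0.
Combined Grundy value = 0 ⊕ 0 = 0.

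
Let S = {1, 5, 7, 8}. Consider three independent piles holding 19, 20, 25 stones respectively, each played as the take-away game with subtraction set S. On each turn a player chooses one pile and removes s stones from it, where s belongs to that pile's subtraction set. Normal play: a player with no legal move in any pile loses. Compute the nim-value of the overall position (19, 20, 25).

All piles use S = {1, 5, 7, 8}:
G(0) = 0
G(1) = mex{0} = 1
G(2) = mex{1} = 0
G(3) = mex{0} = 1
G(4) = mex{1} = 0
G(5) = mex{0,0} = 1
G(6) = mex{1,1} = 0
G(7) = mex{0,0,0} = 1
G(8) = mex{1,1,1,0} = 2
G(9) = mex{2,0,0,1} = 3
G(10) = mex{3,1,1,0} = 2
G(11) = mex{2,0,0,1} = 3
G(12) = mex{3,1,1,0} = 2
G(13) = mex{2,2,0,1} = 3
G(14) = mex{3,3,1,0} = 2
G(15) = mex{2,2,2,1} = 0
G(16) = mex{0,3,3,2} = 1
G(17) = mex{1,2,2,3} = 0
G(18) = mex{0,3,3,2} = 1
G(19) = mex{1,2,2,3} = 0
G(20) = mex{0,0,3,2} = 1
G(21) = mex{1,1,2,3} = 0
G(22) = mex{0,0,0,2} = 1
G(23) = mex{1,1,1,0} = 2
G(24) = mex{2,0,0,1} = 3
G(25) = mex{3,1,1,0} = 2
Pile A: G(19) = 0.
Pile B: G(20) = 1.
Pile C: G(25) = 2.
Combined Grundy value = 0 ⊕ 1 ⊕ 2 = 3.

3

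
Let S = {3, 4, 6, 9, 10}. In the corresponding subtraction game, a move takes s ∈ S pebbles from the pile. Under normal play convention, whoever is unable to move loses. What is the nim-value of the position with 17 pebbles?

G(0) = 0
G(1) = mex{} = 0
G(2) = mex{} = 0
G(3) = mex{0} = 1
G(4) = mex{0,0} = 1
G(5) = mex{0,0} = 1
G(6) = mex{1,0,0} = 2
G(7) = mex{1,1,0} = 2
G(8) = mex{1,1,0} = 2
G(9) = mex{2,1,1,0} = 3
G(10) = mex{2,2,1,0,0} = 3
G(11) = mex{2,2,1,0,0} = 3
G(12) = mex{3,2,2,1,0} = 4
G(13) = mex{3,3,2,1,1} = 0
G(14) = mex{3,3,2,1,1} = 0
G(15) = mex{4,3,3,2,1} = 0
G(16) = mex{0,4,3,2,2} = 1
G(17) = mex{0,0,3,2,2} = 1

1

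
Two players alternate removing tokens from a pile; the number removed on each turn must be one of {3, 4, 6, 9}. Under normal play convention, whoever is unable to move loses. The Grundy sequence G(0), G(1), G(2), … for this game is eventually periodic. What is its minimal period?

12

G(0) = 0
G(1) = mex{} = 0
G(2) = mex{} = 0
G(3) = mex{0} = 1
G(4) = mex{0,0} = 1
G(5) = mex{0,0} = 1
G(6) = mex{1,0,0} = 2
G(7) = mex{1,1,0} = 2
G(8) = mex{1,1,0} = 2
G(9) = mex{2,1,1,0} = 3
G(10) = mex{2,2,1,0} = 3
G(11) = mex{2,2,1,0} = 3
G(12) = mex{3,2,2,1} = 0
G(13) = mex{3,3,2,1} = 0
G(14) = mex{3,3,2,1} = 0
G(15) = mex{0,3,3,2} = 1
G(16) = mex{0,0,3,2} = 1
G(17) = mex{0,0,3,2} = 1
G(18) = mex{1,0,0,3} = 2
G(19) = mex{1,1,0,3} = 2
G(20) = mex{1,1,0,3} = 2
G(21) = mex{2,1,1,0} = 3
G(22) = mex{2,2,1,0} = 3
G(23) = mex{2,2,1,0} = 3
G(24) = mex{3,2,2,1} = 0
G(25) = mex{3,3,2,1} = 0
G(n+12) = G(n) holds for n = 0,…,8 (a full window of length max(S) = 9), so the sequence is purely periodic with period 12.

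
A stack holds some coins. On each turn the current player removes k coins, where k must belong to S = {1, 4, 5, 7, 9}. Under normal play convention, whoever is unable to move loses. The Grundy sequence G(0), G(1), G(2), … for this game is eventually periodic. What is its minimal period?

8

n :  0  1  2  3  4  5  6  7  8  9 10 11 12 13 14 15 16 17 18
G :  0  1  0  1  2  3  2  3  0  1  0  1  2  3  2  3  0  1  0
G(n+8) = G(n) holds for n = 0,…,8 (a full window of length max(S) = 9), so the sequence is purely periodic with period 8.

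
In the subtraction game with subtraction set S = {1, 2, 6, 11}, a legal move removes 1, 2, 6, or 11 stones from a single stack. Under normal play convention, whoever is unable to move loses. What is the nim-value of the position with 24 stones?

2

G(0) = 0
G(1) = mex{0} = 1
G(2) = mex{1,0} = 2
G(3) = mex{2,1} = 0
G(4) = mex{0,2} = 1
G(5) = mex{1,0} = 2
G(6) = mex{2,1,0} = 3
G(7) = mex{3,2,1} = 0
G(8) = mex{0,3,2} = 1
G(9) = mex{1,0,0} = 2
G(10) = mex{2,1,1} = 0
G(11) = mex{0,2,2,0} = 1
G(12) = mex{1,0,3,1} = 2
G(13) = mex{2,1,0,2} = 3
G(14) = mex{3,2,1,0} = 4
G(15) = mex{4,3,2,1} = 0
G(16) = mex{0,4,0,2} = 1
G(17) = mex{1,0,1,3} = 2
G(18) = mex{2,1,2,0} = 3
G(19) = mex{3,2,3,1} = 0
G(20) = mex{0,3,4,2} = 1
G(21) = mex{1,0,0,0} = 2
G(22) = mex{2,1,1,1} = 0
G(23) = mex{0,2,2,2} = 1
G(24) = mex{1,0,3,3} = 2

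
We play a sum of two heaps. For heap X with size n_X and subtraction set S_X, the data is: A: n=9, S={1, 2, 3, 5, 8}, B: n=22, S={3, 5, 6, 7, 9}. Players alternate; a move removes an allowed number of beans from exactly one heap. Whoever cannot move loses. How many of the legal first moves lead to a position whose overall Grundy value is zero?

Heap A, S = {1, 2, 3, 5, 8}:
G(0) = 0
G(1) = mex{0} = 1
G(2) = mex{1,0} = 2
G(3) = mex{2,1,0} = 3
G(4) = mex{3,2,1} = 0
G(5) = mex{0,3,2,0} = 1
G(6) = mex{1,0,3,1} = 2
G(7) = mex{2,1,0,2} = 3
G(8) = mex{3,2,1,3,0} = 4
G(9) = mex{4,3,2,0,1} = 5
G_A(9) = 5.
Heap B, S = {3, 5, 6, 7, 9}:
n :  0  1  2  3  4  5  6  7  8  9 10 11 12 13 14 15 16 17 18 19 20 21 22
G :  0  0  0  1  1  1  2  2  2  3  3  3  0  0  0  1  1  1  2  2  2  3  3
G_B(22) = 3.
Combined Grundy value = 5 ⊕ 3 = 6.
A winning move leaves total XOR = 0, i.e. changes one component's Grundy value g to g ⊕ X where X is the current total.
Heap A: need g' = 5⊕6 = 3. Options: 9−1→G=4, 9−2→G=3, 9−3→G=2, 9−5→G=0, 9−8→G=1. Hits: 1.
Heap B: need g' = 3⊕6 = 5. Options: 22−3→G=2, 22−5→G=1, 22−6→G=1, 22−7→G=1, 22−9→G=0. Hits: 0.

1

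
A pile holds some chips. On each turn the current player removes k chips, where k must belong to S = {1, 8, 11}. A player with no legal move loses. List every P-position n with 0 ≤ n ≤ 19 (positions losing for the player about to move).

G(0) = 0
G(1) = mex{0} = 1
G(2) = mex{1} = 0
G(3) = mex{0} = 1
G(4) = mex{1} = 0
G(5) = mex{0} = 1
G(6) = mex{1} = 0
G(7) = mex{0} = 1
G(8) = mex{1,0} = 2
G(9) = mex{2,1} = 0
G(10) = mex{0,0} = 1
G(11) = mex{1,1,0} = 2
G(12) = mex{2,0,1} = 3
G(13) = mex{3,1,0} = 2
G(14) = mex{2,0,1} = 3
G(15) = mex{3,1,0} = 2
G(16) = mex{2,2,1} = 0
G(17) = mex{0,0,0} = 1
G(18) = mex{1,1,1} = 0
G(19) = mex{0,2,2} = 1
P-positions are exactly the n with G(n) = 0.

0, 2, 4, 6, 9, 16, 18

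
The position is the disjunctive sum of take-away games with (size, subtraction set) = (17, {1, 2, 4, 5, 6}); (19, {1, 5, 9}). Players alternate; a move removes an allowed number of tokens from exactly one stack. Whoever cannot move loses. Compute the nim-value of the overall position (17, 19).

Stack A, S = {1, 2, 4, 5, 6}:
G(0) = 0
G(1) = mex{0} = 1
G(2) = mex{1,0} = 2
G(3) = mex{2,1} = 0
G(4) = mex{0,2,0} = 1
G(5) = mex{1,0,1,0} = 2
G(6) = mex{2,1,2,1,0} = 3
G(7) = mex{3,2,0,2,1} = 4
G(8) = mex{4,3,1,0,2} = 5
G(9) = mex{5,4,2,1,0} = 3
G(10) = mex{3,5,3,2,1} = 0
G(11) = mex{0,3,4,3,2} = 1
G(12) = mex{1,0,5,4,3} = 2
G(13) = mex{2,1,3,5,4} = 0
G(14) = mex{0,2,0,3,5} = 1
G(15) = mex{1,0,1,0,3} = 2
G(16) = mex{2,1,2,1,0} = 3
G(17) = mex{3,2,0,2,1} = 4
G_A(17) = 4.
Stack B, S = {1, 5, 9}:
G(0) = 0
G(1) = mex{0} = 1
G(2) = mex{1} = 0
G(3) = mex{0} = 1
G(4) = mex{1} = 0
G(5) = mex{0,0} = 1
G(6) = mex{1,1} = 0
G(7) = mex{0,0} = 1
G(8) = mex{1,1} = 0
G(9) = mex{0,0,0} = 1
G(10) = mex{1,1,1} = 0
G(11) = mex{0,0,0} = 1
G(12) = mex{1,1,1} = 0
G(13) = mex{0,0,0} = 1
G(14) = mex{1,1,1} = 0
G(15) = mex{0,0,0} = 1
G(16) = mex{1,1,1} = 0
G(17) = mex{0,0,0} = 1
G(18) = mex{1,1,1} = 0
G(19) = mex{0,0,0} = 1
G_B(19) = 1.
Combined Grundy value = 4 ⊕ 1 = 5.

5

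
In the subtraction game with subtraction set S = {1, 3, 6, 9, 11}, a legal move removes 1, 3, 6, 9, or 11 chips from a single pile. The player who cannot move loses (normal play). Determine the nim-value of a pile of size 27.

n :  0  1  2  3  4  5  6  7  8  9 10 11 12 13 14 15 16 17 18 19 20 21 22 23 24 25 26 27
G :  0  1  0  1  0  1  2  3  2  3  2  3  0  1  0  1  0  1  2  3  2  3  2  3  0  1  0  1

1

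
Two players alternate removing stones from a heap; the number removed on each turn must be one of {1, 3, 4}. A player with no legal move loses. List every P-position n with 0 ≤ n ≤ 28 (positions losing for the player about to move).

G(0) = 0
G(1) = mex{0} = 1
G(2) = mex{1} = 0
G(3) = mex{0,0} = 1
G(4) = mex{1,1,0} = 2
G(5) = mex{2,0,1} = 3
G(6) = mex{3,1,0} = 2
G(7) = mex{2,2,1} = 0
G(8) = mex{0,3,2} = 1
G(9) = mex{1,2,3} = 0
G(10) = mex{0,0,2} = 1
G(11) = mex{1,1,0} = 2
G(12) = mex{2,0,1} = 3
G(13) = mex{3,1,0} = 2
G(14) = mex{2,2,1} = 0
G(15) = mex{0,3,2} = 1
G(16) = mex{1,2,3} = 0
G(17) = mex{0,0,2} = 1
G(18) = mex{1,1,0} = 2
G(19) = mex{2,0,1} = 3
G(20) = mex{3,1,0} = 2
G(21) = mex{2,2,1} = 0
G(22) = mex{0,3,2} = 1
G(23) = mex{1,2,3} = 0
G(24) = mex{0,0,2} = 1
G(25) = mex{1,1,0} = 2
G(26) = mex{2,0,1} = 3
G(27) = mex{3,1,0} = 2
G(28) = mex{2,2,1} = 0
P-positions are exactly the n with G(n) = 0.

0, 2, 7, 9, 14, 16, 21, 23, 28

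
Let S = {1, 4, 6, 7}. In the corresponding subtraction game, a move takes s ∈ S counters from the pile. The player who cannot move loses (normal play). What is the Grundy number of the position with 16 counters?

1

G(0) = 0
G(1) = mex{0} = 1
G(2) = mex{1} = 0
G(3) = mex{0} = 1
G(4) = mex{1,0} = 2
G(5) = mex{2,1} = 0
G(6) = mex{0,0,0} = 1
G(7) = mex{1,1,1,0} = 2
G(8) = mex{2,2,0,1} = 3
G(9) = mex{3,0,1,0} = 2
G(10) = mex{2,1,2,1} = 0
G(11) = mex{0,2,0,2} = 1
G(12) = mex{1,3,1,0} = 2
G(13) = mex{2,2,2,1} = 0
G(14) = mex{0,0,3,2} = 1
G(15) = mex{1,1,2,3} = 0
G(16) = mex{0,2,0,2} = 1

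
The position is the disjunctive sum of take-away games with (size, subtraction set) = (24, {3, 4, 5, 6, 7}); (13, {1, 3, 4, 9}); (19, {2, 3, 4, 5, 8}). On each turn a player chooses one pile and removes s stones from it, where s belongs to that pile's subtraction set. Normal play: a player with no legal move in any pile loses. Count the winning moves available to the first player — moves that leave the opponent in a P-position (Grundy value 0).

4

Pile A, S = {3, 4, 5, 6, 7}:
n :  0  1  2  3  4  5  6  7  8  9 10 11 12 13 14 15 16 17 18 19 20 21 22 23 24
G :  0  0  0  1  1  1  2  2  2  3  0  0  0  1  1  1  2  2  2  3  0  0  0  1  1
G_A(24) = 1.
Pile B, S = {1, 3, 4, 9}:
G(0) = 0
G(1) = mex{0} = 1
G(2) = mex{1} = 0
G(3) = mex{0,0} = 1
G(4) = mex{1,1,0} = 2
G(5) = mex{2,0,1} = 3
G(6) = mex{3,1,0} = 2
G(7) = mex{2,2,1} = 0
G(8) = mex{0,3,2} = 1
G(9) = mex{1,2,3,0} = 4
G(10) = mex{4,0,2,1} = 3
G(11) = mex{3,1,0,0} = 2
G(12) = mex{2,4,1,1} = 0
G(13) = mex{0,3,4,2} = 1
G_B(13) = 1.
Pile C, S = {2, 3, 4, 5, 8}:
n :  0  1  2  3  4  5  6  7  8  9 10 11 12 13 14 15 16 17 18 19
G :  0  0  1  1  2  2  3  0  4  1  5  2  3  0  0  1  1  2  2  3
G_C(19) = 3.
Combined Grundy value = 1 ⊕ 1 ⊕ 3 = 3.
A winning move leaves total XOR = 0, i.e. changes one component's Grundy value g to g ⊕ X where X is the current total.
Pile A: need g' = 1⊕3 = 2. Options: 24−3→G=0, 24−4→G=0, 24−5→G=3, 24−6→G=2, 24−7→G=2. Hits: 2.
Pile B: need g' = 1⊕3 = 2. Options: 13−1→G=0, 13−3→G=3, 13−4→G=4, 13−9→G=2. Hits: 1.
Pile C: need g' = 3⊕3 = 0. Options: 19−2→G=2, 19−3→G=1, 19−4→G=1, 19−5→G=0, 19−8→G=2. Hits: 1.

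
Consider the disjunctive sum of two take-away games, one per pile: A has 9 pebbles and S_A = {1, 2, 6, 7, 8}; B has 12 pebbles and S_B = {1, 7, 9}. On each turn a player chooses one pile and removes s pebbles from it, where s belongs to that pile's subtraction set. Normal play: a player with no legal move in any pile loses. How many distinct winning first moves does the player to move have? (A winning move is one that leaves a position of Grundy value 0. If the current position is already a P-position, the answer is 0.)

1

Pile A, S = {1, 2, 6, 7, 8}:
n : 0 1 2 3 4 5 6 7 8 9
G : 0 1 2 0 1 2 3 4 5 3
G_A(9) = 3.
Pile B, S = {1, 7, 9}:
G(0) = 0
G(1) = mex{0} = 1
G(2) = mex{1} = 0
G(3) = mex{0} = 1
G(4) = mex{1} = 0
G(5) = mex{0} = 1
G(6) = mex{1} = 0
G(7) = mex{0,0} = 1
G(8) = mex{1,1} = 0
G(9) = mex{0,0,0} = 1
G(10) = mex{1,1,1} = 0
G(11) = mex{0,0,0} = 1
G(12) = mex{1,1,1} = 0
G_B(12) = 0.
Combined Grundy value = 3 ⊕ 0 = 3.
A winning move leaves total XOR = 0, i.e. changes one component's Grundy value g to g ⊕ X where X is the current total.
Pile A: need g' = 3⊕3 = 0. Options: 9−1→G=5, 9−2→G=4, 9−6→G=0, 9−7→G=2, 9−8→G=1. Hits: 1.
Pile B: need g' = 0⊕3 = 3. Options: 12−1→G=1, 12−7→G=1, 12−9→G=1. Hits: 0.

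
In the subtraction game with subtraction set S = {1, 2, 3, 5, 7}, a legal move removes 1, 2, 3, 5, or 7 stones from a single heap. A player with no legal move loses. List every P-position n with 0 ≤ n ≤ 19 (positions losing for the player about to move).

G(0) = 0
G(1) = mex{0} = 1
G(2) = mex{1,0} = 2
G(3) = mex{2,1,0} = 3
G(4) = mex{3,2,1} = 0
G(5) = mex{0,3,2,0} = 1
G(6) = mex{1,0,3,1} = 2
G(7) = mex{2,1,0,2,0} = 3
G(8) = mex{3,2,1,3,1} = 0
G(9) = mex{0,3,2,0,2} = 1
G(10) = mex{1,0,3,1,3} = 2
G(11) = mex{2,1,0,2,0} = 3
G(12) = mex{3,2,1,3,1} = 0
G(13) = mex{0,3,2,0,2} = 1
G(14) = mex{1,0,3,1,3} = 2
G(15) = mex{2,1,0,2,0} = 3
G(16) = mex{3,2,1,3,1} = 0
G(17) = mex{0,3,2,0,2} = 1
G(18) = mex{1,0,3,1,3} = 2
G(19) = mex{2,1,0,2,0} = 3
P-positions are exactly the n with G(n) = 0.

0, 4, 8, 12, 16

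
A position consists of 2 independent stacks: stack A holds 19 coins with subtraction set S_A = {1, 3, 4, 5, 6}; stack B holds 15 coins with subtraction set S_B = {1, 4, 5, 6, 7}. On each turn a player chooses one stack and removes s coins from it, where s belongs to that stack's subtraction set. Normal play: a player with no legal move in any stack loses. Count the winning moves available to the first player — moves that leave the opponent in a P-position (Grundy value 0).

Stack A, S = {1, 3, 4, 5, 6}:
G(0) = 0
G(1) = mex{0} = 1
G(2) = mex{1} = 0
G(3) = mex{0,0} = 1
G(4) = mex{1,1,0} = 2
G(5) = mex{2,0,1,0} = 3
G(6) = mex{3,1,0,1,0} = 2
G(7) = mex{2,2,1,0,1} = 3
G(8) = mex{3,3,2,1,0} = 4
G(9) = mex{4,2,3,2,1} = 0
G(10) = mex{0,3,2,3,2} = 1
G(11) = mex{1,4,3,2,3} = 0
G(12) = mex{0,0,4,3,2} = 1
G(13) = mex{1,1,0,4,3} = 2
G(14) = mex{2,0,1,0,4} = 3
G(15) = mex{3,1,0,1,0} = 2
G(16) = mex{2,2,1,0,1} = 3
G(17) = mex{3,3,2,1,0} = 4
G(18) = mex{4,2,3,2,1} = 0
G(19) = mex{0,3,2,3,2} = 1
G_A(19) = 1.
Stack B, S = {1, 4, 5, 6, 7}:
n :  0  1  2  3  4  5  6  7  8  9 10 11 12 13 14 15
G :  0  1  0  1  2  3  2  3  4  5  0  1  0  1  2  3
G_B(15) = 3.
Combined Grundy value = 1 ⊕ 3 = 2.
A winning move leaves total XOR = 0, i.e. changes one component's Grundy value g to g ⊕ X where X is the current total.
Stack A: need g' = 1⊕2 = 3. Options: 19−1→G=0, 19−3→G=3, 19−4→G=2, 19−5→G=3, 19−6→G=2. Hits: 2.
Stack B: need g' = 3⊕2 = 1. Options: 15−1→G=2, 15−4→G=1, 15−5→G=0, 15−6→G=5, 15−7→G=4. Hits: 1.

3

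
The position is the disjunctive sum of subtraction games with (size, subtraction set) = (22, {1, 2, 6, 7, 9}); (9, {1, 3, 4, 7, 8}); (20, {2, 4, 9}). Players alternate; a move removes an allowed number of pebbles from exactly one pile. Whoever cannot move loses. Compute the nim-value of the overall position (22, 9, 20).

7

Pile A, S = {1, 2, 6, 7, 9}:
n :  0  1  2  3  4  5  6  7  8  9 10 11 12 13 14 15 16 17 18 19 20 21 22
G :  0  1  2  0  1  2  3  4  0  1  2  0  1  2  3  4  0  1  2  0  1  2  3
G_A(22) = 3.
Pile B, S = {1, 3, 4, 7, 8}:
n : 0 1 2 3 4 5 6 7 8 9
G : 0 1 0 1 2 3 2 3 4 5
G_B(9) = 5.
Pile C, S = {2, 4, 9}:
G(0) = 0
G(1) = mex{} = 0
G(2) = mex{0} = 1
G(3) = mex{0} = 1
G(4) = mex{1,0} = 2
G(5) = mex{1,0} = 2
G(6) = mex{2,1} = 0
G(7) = mex{2,1} = 0
G(8) = mex{0,2} = 1
G(9) = mex{0,2,0} = 1
G(10) = mex{1,0,0} = 2
G(11) = mex{1,0,1} = 2
G(12) = mex{2,1,1} = 0
G(13) = mex{2,1,2} = 0
G(14) = mex{0,2,2} = 1
G(15) = mex{0,2,0} = 1
G(16) = mex{1,0,0} = 2
G(17) = mex{1,0,1} = 2
G(18) = mex{2,1,1} = 0
G(19) = mex{2,1,2} = 0
G(20) = mex{0,2,2} = 1
G_C(20) = 1.
Combined Grundy value = 3 ⊕ 5 ⊕ 1 = 7.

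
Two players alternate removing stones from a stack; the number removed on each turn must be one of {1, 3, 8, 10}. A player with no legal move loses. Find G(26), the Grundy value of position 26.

G(0) = 0
G(1) = mex{0} = 1
G(2) = mex{1} = 0
G(3) = mex{0,0} = 1
G(4) = mex{1,1} = 0
G(5) = mex{0,0} = 1
G(6) = mex{1,1} = 0
G(7) = mex{0,0} = 1
G(8) = mex{1,1,0} = 2
G(9) = mex{2,0,1} = 3
G(10) = mex{3,1,0,0} = 2
G(11) = mex{2,2,1,1} = 0
G(12) = mex{0,3,0,0} = 1
G(13) = mex{1,2,1,1} = 0
G(14) = mex{0,0,0,0} = 1
G(15) = mex{1,1,1,1} = 0
G(16) = mex{0,0,2,0} = 1
G(17) = mex{1,1,3,1} = 0
G(18) = mex{0,0,2,2} = 1
G(19) = mex{1,1,0,3} = 2
G(20) = mex{2,0,1,2} = 3
G(21) = mex{3,1,0,0} = 2
G(22) = mex{2,2,1,1} = 0
G(23) = mex{0,3,0,0} = 1
G(24) = mex{1,2,1,1} = 0
G(25) = mex{0,0,0,0} = 1
G(26) = mex{1,1,1,1} = 0

0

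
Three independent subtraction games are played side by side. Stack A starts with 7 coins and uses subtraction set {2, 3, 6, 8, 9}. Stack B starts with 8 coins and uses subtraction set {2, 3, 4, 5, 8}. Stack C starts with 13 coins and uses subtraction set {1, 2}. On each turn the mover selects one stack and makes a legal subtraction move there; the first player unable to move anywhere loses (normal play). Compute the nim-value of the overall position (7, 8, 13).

Stack A, S = {2, 3, 6, 8, 9}:
n : 0 1 2 3 4 5 6 7
G : 0 0 1 1 2 0 3 1
G_A(7) = 1.
Stack B, S = {2, 3, 4, 5, 8}:
G(0) = 0
G(1) = mex{} = 0
G(2) = mex{0} = 1
G(3) = mex{0,0} = 1
G(4) = mex{1,0,0} = 2
G(5) = mex{1,1,0,0} = 2
G(6) = mex{2,1,1,0} = 3
G(7) = mex{2,2,1,1} = 0
G(8) = mex{3,2,2,1,0} = 4
G_B(8) = 4.
Stack C, S = {1, 2}:
G(0) = 0
G(1) = mex{0} = 1
G(2) = mex{1,0} = 2
G(3) = mex{2,1} = 0
G(4) = mex{0,2} = 1
G(5) = mex{1,0} = 2
G(6) = mex{2,1} = 0
G(7) = mex{0,2} = 1
G(8) = mex{1,0} = 2
G(9) = mex{2,1} = 0
G(10) = mex{0,2} = 1
G(11) = mex{1,0} = 2
G(12) = mex{2,1} = 0
G(13) = mex{0,2} = 1
G_C(13) = 1.
Combined Grundy value = 1 ⊕ 4 ⊕ 1 = 4.

4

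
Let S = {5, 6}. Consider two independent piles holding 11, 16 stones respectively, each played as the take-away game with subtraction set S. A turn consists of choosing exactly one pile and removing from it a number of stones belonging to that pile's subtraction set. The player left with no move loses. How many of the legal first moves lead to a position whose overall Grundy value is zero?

All piles use S = {5, 6}:
n :  0  1  2  3  4  5  6  7  8  9 10 11 12 13 14 15 16
G :  0  0  0  0  0  1  1  1  1  1  2  0  0  0  0  0  1
Pile A: G(11) = 0.
Pile B: G(16) = 1.
Combined Grundy value = 0 ⊕ 1 = 1.
A winning move leaves total XOR = 0, i.e. changes one component's Grundy value g to g ⊕ X where X is the current total.
Pile A: need g' = 0⊕1 = 1. Options: 11−5→G=1, 11−6→G=1. Hits: 2.
Pile B: need g' = 1⊕1 = 0. Options: 16−5→G=0, 16−6→G=2. Hits: 1.

3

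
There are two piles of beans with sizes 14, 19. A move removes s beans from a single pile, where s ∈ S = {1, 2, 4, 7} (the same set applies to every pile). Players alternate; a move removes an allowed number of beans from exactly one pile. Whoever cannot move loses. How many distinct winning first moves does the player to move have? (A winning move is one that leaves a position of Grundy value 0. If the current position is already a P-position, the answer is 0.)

4

All piles use S = {1, 2, 4, 7}:
G(0) = 0
G(1) = mex{0} = 1
G(2) = mex{1,0} = 2
G(3) = mex{2,1} = 0
G(4) = mex{0,2,0} = 1
G(5) = mex{1,0,1} = 2
G(6) = mex{2,1,2} = 0
G(7) = mex{0,2,0,0} = 1
G(8) = mex{1,0,1,1} = 2
G(9) = mex{2,1,2,2} = 0
G(10) = mex{0,2,0,0} = 1
G(11) = mex{1,0,1,1} = 2
G(12) = mex{2,1,2,2} = 0
G(13) = mex{0,2,0,0} = 1
G(14) = mex{1,0,1,1} = 2
G(15) = mex{2,1,2,2} = 0
G(16) = mex{0,2,0,0} = 1
G(17) = mex{1,0,1,1} = 2
G(18) = mex{2,1,2,2} = 0
G(19) = mex{0,2,0,0} = 1
Pile A: G(14) = 2.
Pile B: G(19) = 1.
Combined Grundy value = 2 ⊕ 1 = 3.
A winning move leaves total XOR = 0, i.e. changes one component's Grundy value g to g ⊕ X where X is the current total.
Pile A: need g' = 2⊕3 = 1. Options: 14−1→G=1, 14−2→G=0, 14−4→G=1, 14−7→G=1. Hits: 3.
Pile B: need g' = 1⊕3 = 2. Options: 19−1→G=0, 19−2→G=2, 19−4→G=0, 19−7→G=0. Hits: 1.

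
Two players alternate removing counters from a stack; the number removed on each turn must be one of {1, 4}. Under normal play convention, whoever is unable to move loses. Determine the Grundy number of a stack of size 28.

G(0) = 0
G(1) = mex{0} = 1
G(2) = mex{1} = 0
G(3) = mex{0} = 1
G(4) = mex{1,0} = 2
G(5) = mex{2,1} = 0
G(6) = mex{0,0} = 1
G(7) = mex{1,1} = 0
G(8) = mex{0,2} = 1
G(9) = mex{1,0} = 2
G(10) = mex{2,1} = 0
G(11) = mex{0,0} = 1
G(12) = mex{1,1} = 0
G(13) = mex{0,2} = 1
G(14) = mex{1,0} = 2
G(15) = mex{2,1} = 0
G(16) = mex{0,0} = 1
G(17) = mex{1,1} = 0
G(18) = mex{0,2} = 1
G(19) = mex{1,0} = 2
G(20) = mex{2,1} = 0
G(21) = mex{0,0} = 1
G(22) = mex{1,1} = 0
G(23) = mex{0,2} = 1
G(24) = mex{1,0} = 2
G(25) = mex{2,1} = 0
G(26) = mex{0,0} = 1
G(27) = mex{1,1} = 0
G(28) = mex{0,2} = 1

1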